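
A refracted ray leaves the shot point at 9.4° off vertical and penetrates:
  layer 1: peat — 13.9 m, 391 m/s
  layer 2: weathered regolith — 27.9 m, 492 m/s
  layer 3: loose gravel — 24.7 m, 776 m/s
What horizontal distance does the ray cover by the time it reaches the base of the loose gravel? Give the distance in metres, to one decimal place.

Ray parameter p = sin 9.4° / 391 m/s = 4.1771e-04 s/m.
Layer 1: θ = 9.40°; offset = 13.9·tan 9.40° = 2.301 m.
Layer 2: sin θ = p·492 = 0.2055 → θ = 11.86°; offset = 27.9·tan 11.86° = 5.859 m.
Layer 3: sin θ = p·776 = 0.3241 → θ = 18.91°; offset = 24.7·tan 18.91° = 8.463 m.
Σ offsets = 16.623 m.

16.6 m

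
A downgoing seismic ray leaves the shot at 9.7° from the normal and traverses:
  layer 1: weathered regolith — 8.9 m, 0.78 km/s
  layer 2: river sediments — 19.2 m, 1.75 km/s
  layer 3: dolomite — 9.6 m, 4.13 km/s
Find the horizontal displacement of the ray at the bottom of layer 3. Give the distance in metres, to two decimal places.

28.32 m

Apply Snell's law at each interface; in layer i the horizontal offset is hᵢ·tan θᵢ.
Layer 1: θ = 9.70°; offset = 8.9·tan 9.70° = 1.5213 m.
Layer 2: sin θ = 1.75·sin 9.7°/0.78 = 0.3780, θ = 22.21°; offset = 19.2·tan 22.21° = 7.8397 m.
Layer 3: sin θ = 4.13·sin 9.7°/0.78 = 0.8921, θ = 63.14°; offset = 9.6·tan 63.14° = 18.9571 m.
Total horizontal offset = 28.3182 m.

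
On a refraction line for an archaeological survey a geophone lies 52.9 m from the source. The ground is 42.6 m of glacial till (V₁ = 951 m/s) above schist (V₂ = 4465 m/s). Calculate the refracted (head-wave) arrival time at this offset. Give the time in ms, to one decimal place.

θ_c = arcsin(V₁/V₂) = arcsin(951/4465) = 12.30°, cos θ_c = 0.9771.
Intercept time tᵢ = 2h cos θ_c / V₁ = 2·42.6·0.9771/951 = 0.08753 s.
t = x/V₂ + tᵢ = 52.9/4465 + 0.08753 = 0.09938 s.

99.4 ms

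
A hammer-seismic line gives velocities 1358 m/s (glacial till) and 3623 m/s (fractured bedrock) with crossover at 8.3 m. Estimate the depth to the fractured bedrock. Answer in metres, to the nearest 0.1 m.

2.8 m

x_cross = 2h·√((V₂+V₁)/(V₂−V₁)) → h = x_cross / (2·√((V₂+V₁)/(V₂−V₁))).
√((V₂+V₁)/(V₂−V₁)) = √((3623+1358)/(3623−1358)) = 1.4829.
h = 8.3 / (2·1.4829) = 2.80 m.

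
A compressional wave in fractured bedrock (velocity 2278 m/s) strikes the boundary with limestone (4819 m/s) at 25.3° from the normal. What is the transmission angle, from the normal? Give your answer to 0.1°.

64.7°

sin θ₁/V₁ = sin θ₂/V₂ ⇒ sin θ₂ = 4819·sin 25.3°/2278 = 4819·0.4274/2278 = 0.9041.
θ₂ = arcsin 0.9041 = 64.70° from the normal.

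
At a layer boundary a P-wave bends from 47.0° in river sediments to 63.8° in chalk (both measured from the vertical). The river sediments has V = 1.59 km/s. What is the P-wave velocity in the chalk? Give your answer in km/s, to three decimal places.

sin 47.0° = 0.7314; sin 63.8° = 0.8973.
V₂ = V₁·(sin θ₂/sin θ₁) = 1.59·(0.8973/0.7314) = 1.951 km/s.

1.951 km/s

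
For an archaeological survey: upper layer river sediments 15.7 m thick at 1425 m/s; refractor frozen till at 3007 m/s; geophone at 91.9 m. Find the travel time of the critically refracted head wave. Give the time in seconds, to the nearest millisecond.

t = x/V₂ + 2h·√(V₂²−V₁²)/(V₁V₂).
√(V₂²−V₁²) = √(3007²−1425²) = 2647.9 m/s; delay term = 2·15.7·2647.9/(1425·3007) = 0.01940 s.
t = 91.9/3007 + 0.01940 = 0.04997 s.

0.050 s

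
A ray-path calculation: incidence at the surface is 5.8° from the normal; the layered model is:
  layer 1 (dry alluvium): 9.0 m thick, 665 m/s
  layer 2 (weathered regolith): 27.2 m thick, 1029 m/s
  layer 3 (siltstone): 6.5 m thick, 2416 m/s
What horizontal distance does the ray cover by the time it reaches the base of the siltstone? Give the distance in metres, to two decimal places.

Ray parameter p = sin 5.8° / 665 m/s = 1.5196e-04 s/m.
Layer 1: θ = 5.80°; offset = 9.0·tan 5.80° = 0.9142 m.
Layer 2: sin θ = p·1029 = 0.1564 → θ = 9.00°; offset = 27.2·tan 9.00° = 4.3063 m.
Layer 3: sin θ = p·2416 = 0.3671 → θ = 21.54°; offset = 6.5·tan 21.54° = 2.5656 m.
Summing the layer offsets gives 7.7861 m.

7.79 m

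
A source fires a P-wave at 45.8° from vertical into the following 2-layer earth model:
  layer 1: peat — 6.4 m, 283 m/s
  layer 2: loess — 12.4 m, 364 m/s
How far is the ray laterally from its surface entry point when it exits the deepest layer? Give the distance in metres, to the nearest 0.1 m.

p = sin θ₁/V₁ = sin 45.8°/283 = 2.5333e-03 s/m is conserved through the stack.
Layer 1: θ = 45.80°; offset = 6.4·tan 45.80° = 6.581 m.
Layer 2: sin θ = p·364 = 0.9221 → θ = 67.24°; offset = 12.4·tan 67.24° = 29.550 m.
Total horizontal offset = 36.131 m.

36.1 m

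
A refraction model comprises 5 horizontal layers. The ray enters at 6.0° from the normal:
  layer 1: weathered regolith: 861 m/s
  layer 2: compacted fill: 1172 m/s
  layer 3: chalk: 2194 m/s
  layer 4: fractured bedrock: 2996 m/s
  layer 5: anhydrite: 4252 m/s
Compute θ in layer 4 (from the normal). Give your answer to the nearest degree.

21°

Snell's law across each interface conserves sin θ / V, so sin θ_4 = V_4·sin θ₁/V₁.
sin θ_4 = 2996 × sin 6.0° / 861 = 0.3637.
θ_4 = 21.33° from the vertical.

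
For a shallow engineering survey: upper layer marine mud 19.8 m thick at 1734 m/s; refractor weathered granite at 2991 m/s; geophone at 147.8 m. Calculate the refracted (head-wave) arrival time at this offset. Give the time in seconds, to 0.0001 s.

0.0680 s

t = x/V₂ + 2h·√(V₂²−V₁²)/(V₁V₂).
√(V₂²−V₁²) = √(2991²−1734²) = 2437.1 m/s; delay term = 2·19.8·2437.1/(1734·2991) = 0.01861 s.
t = 147.8/2991 + 0.01861 = 0.06802 s.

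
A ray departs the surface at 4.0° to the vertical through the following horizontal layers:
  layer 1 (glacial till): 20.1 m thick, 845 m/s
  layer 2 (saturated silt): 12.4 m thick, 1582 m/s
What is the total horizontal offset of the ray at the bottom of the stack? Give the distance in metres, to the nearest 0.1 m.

Apply Snell's law at each interface; in layer i the horizontal offset is hᵢ·tan θᵢ.
Layer 1: θ = 4.00°; offset = 20.1·tan 4.00° = 1.406 m.
Layer 2: sin θ = 1582·sin 4.0°/845 = 0.1306, θ = 7.50°; offset = 12.4·tan 7.50° = 1.633 m.
Summing the layer offsets gives 3.039 m.

3.0 m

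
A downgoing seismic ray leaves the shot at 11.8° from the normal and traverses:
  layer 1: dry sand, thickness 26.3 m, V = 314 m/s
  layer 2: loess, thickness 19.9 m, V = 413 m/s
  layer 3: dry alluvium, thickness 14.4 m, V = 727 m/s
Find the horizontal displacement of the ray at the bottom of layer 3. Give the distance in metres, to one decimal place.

18.8 m

Ray parameter p = sin 11.8° / 314 m/s = 6.5126e-04 s/m.
Layer 1: θ = 11.80°; offset = 26.3·tan 11.80° = 5.494 m.
Layer 2: sin θ = p·413 = 0.2690 → θ = 15.60°; offset = 19.9·tan 15.60° = 5.557 m.
Layer 3: sin θ = p·727 = 0.4735 → θ = 28.26°; offset = 14.4·tan 28.26° = 7.741 m.
Total horizontal offset = 18.792 m.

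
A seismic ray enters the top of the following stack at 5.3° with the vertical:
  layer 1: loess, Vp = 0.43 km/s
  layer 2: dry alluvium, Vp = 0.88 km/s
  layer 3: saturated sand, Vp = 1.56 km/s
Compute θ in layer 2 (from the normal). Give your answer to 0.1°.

10.9°

Snell's law across each interface conserves sin θ / V, so sin θ_2 = V_2·sin θ₁/V₁.
sin θ_2 = 0.88 × sin 5.3° / 0.43 = 0.1890.
θ_2 = 10.90° from the vertical.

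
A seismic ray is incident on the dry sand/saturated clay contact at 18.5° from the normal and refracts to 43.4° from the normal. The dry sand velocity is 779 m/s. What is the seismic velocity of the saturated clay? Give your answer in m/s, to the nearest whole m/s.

1687 m/s

Snell's law: sin 18.5°/V₁ = sin 43.4°/V₂.
V₂ = V₁·sin 43.4°/sin 18.5° = 779 × 2.1654 = 1686.84 m/s.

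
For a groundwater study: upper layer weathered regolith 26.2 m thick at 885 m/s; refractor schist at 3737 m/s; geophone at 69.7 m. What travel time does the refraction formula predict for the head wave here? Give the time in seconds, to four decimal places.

0.0762 s

t = x/V₂ + 2h·√(V₂²−V₁²)/(V₁V₂).
√(V₂²−V₁²) = √(3737²−885²) = 3630.7 m/s; delay term = 2·26.2·3630.7/(885·3737) = 0.05752 s.
t = 69.7/3737 + 0.05752 = 0.07618 s.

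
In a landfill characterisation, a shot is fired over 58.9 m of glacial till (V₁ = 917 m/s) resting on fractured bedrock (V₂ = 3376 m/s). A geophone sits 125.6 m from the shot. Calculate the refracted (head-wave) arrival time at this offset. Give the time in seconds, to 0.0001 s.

0.1608 s

θ_c = arcsin(V₁/V₂) = arcsin(917/3376) = 15.76°, cos θ_c = 0.9624.
Intercept time tᵢ = 2h cos θ_c / V₁ = 2·58.9·0.9624/917 = 0.12363 s.
t = x/V₂ + tᵢ = 125.6/3376 + 0.12363 = 0.16084 s.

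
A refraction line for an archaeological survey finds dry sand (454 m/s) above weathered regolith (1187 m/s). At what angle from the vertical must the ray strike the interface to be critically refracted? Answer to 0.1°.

22.5°

Critical incidence: sin θ_c = V₁/V₂ = 454/1187 = 0.3825.
θ_c = arcsin 0.3825 = 22.49°.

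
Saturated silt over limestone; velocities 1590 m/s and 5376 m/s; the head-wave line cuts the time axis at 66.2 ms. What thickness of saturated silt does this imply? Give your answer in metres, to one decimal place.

55.1 m

h = tᵢ·V₁·V₂ / (2·√(V₂²−V₁²)).
√(V₂²−V₁²) = √(5376² − 1590²) = 5135.5 m/s.
h = 0.0662 s × 1590 × 5376 / (2 × 5135.5) = 55.09 m.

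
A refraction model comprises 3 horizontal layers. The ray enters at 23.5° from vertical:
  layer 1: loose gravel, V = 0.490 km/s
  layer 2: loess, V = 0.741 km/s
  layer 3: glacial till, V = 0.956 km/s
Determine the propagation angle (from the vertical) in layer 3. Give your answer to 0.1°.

51.1°

Ray parameter p = sin 23.5° / 0.490 = 8.1377e-01 s/km.
sin θ_3 = p·V_3 = 8.1377e-01 × 0.956 = 0.7780.
θ_3 = arcsin 0.7780 = 51.07°.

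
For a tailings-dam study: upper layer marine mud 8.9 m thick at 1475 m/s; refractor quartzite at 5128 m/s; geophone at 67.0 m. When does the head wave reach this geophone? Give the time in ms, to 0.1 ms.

θ_c = arcsin(V₁/V₂) = arcsin(1475/5128) = 16.72°, cos θ_c = 0.9577.
Intercept time tᵢ = 2h cos θ_c / V₁ = 2·8.9·0.9577/1475 = 0.01156 s.
t = x/V₂ + tᵢ = 67.0/5128 + 0.01156 = 0.02462 s.

24.6 ms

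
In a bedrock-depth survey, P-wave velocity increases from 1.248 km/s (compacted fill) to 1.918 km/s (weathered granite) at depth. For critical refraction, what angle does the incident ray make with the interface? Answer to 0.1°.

Critical incidence: sin θ_c = V₁/V₂ = 1.248/1.918 = 0.6507.
θ_c = arcsin 0.6507 = 40.59°.
Measured from the interface: 90° − 40.59° = 49.41°.

49.4°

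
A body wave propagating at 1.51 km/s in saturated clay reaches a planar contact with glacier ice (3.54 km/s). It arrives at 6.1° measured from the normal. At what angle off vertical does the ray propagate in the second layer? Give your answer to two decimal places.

sin θ₁/V₁ = sin θ₂/V₂ ⇒ sin θ₂ = 3.54·sin 6.1°/1.51 = 3.54·0.1063/1.51 = 0.2491.
θ₂ = sin⁻¹(0.2491) = 14.43° (from vertical).

14.43°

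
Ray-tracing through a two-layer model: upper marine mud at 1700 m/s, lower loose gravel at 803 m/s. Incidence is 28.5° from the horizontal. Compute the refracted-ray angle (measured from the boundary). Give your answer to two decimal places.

65.47°

Angle from the normal: 90° − 28.5° = 61.5°.
sin θ₁/V₁ = sin θ₂/V₂ ⇒ sin θ₂ = 803·sin 61.5°/1700 = 803·0.8788/1700 = 0.4151.
θ₂ = sin⁻¹(0.4151) = 24.53° (from vertical).
From the interface: 90° − 24.53° = 65.47°.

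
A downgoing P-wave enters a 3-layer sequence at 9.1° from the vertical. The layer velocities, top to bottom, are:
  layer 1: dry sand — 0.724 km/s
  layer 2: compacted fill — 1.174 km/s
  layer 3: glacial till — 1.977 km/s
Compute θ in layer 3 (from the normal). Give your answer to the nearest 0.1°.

25.6°

Ray parameter p = sin 9.1° / 0.724 = 2.1845e-01 s/km.
sin θ_3 = p·V_3 = 2.1845e-01 × 1.977 = 0.4319.
θ_3 = 25.59° from the vertical.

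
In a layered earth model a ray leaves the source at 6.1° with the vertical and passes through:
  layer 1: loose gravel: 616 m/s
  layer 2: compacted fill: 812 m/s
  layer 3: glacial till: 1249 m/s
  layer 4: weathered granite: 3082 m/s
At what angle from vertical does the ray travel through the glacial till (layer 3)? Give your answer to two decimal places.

Snell's law across each interface conserves sin θ / V, so sin θ_3 = V_3·sin θ₁/V₁.
sin θ_3 = 1249 × sin 6.1° / 616 = 0.2155.
θ_3 = 12.44° from the vertical.

12.44°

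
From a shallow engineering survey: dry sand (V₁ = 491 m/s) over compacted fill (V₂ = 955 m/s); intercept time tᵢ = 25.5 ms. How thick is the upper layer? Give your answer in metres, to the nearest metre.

h = tᵢ·V₁·V₂ / (2·√(V₂²−V₁²)).
√(V₂²−V₁²) = √(955² − 491²) = 819.1 m/s.
h = 0.0255 s × 491 × 955 / (2 × 819.1) = 7.30 m.

7 m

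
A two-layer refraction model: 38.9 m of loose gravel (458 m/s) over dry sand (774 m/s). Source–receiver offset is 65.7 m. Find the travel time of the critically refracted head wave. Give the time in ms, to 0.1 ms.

θ_c = arcsin(V₁/V₂) = arcsin(458/774) = 36.28°, cos θ_c = 0.8061.
Intercept time tᵢ = 2h cos θ_c / V₁ = 2·38.9·0.8061/458 = 0.13694 s.
t = x/V₂ + tᵢ = 65.7/774 + 0.13694 = 0.22182 s.

221.8 ms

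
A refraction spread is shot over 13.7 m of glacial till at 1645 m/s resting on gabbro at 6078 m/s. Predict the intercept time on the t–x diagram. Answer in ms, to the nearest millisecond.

θ_c = arcsin(V₁/V₂) = arcsin(1645/6078) = 15.70°; cos θ_c = 0.9627.
tᵢ = 2h·cos θ_c / V₁ = 2·13.7·0.9627 / 1645 = 0.01603 s.

16 ms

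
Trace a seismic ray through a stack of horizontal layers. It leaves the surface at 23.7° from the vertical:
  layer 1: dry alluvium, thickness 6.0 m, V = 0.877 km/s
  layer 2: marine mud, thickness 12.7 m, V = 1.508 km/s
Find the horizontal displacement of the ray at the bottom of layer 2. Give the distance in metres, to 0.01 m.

14.78 m

Apply Snell's law at each interface; in layer i the horizontal offset is hᵢ·tan θᵢ.
Layer 1: θ = 23.70°; offset = 6.0·tan 23.70° = 2.6338 m.
Layer 2: sin θ = 1.508·sin 23.7°/0.877 = 0.6911, θ = 43.72°; offset = 12.7·tan 43.72° = 12.1453 m.
Summing the layer offsets gives 14.7791 m.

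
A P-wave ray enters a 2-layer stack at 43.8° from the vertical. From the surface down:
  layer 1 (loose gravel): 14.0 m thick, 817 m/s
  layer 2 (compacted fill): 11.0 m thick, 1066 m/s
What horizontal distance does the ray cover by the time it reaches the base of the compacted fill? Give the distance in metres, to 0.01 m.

Apply Snell's law at each interface; in layer i the horizontal offset is hᵢ·tan θᵢ.
Layer 1: θ = 43.80°; offset = 14.0·tan 43.80° = 13.4255 m.
Layer 2: sin θ = 1066·sin 43.8°/817 = 0.9031, θ = 64.57°; offset = 11.0·tan 64.57° = 23.1318 m.
Σ offsets = 36.5574 m.

36.56 m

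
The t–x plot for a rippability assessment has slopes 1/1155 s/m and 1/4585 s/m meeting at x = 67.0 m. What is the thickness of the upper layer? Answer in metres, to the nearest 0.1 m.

h = (x_cross/2)·√((V₂−V₁)/(V₂+V₁)).
(V₂−V₁)/(V₂+V₁) = (4585−1155)/(4585+1155) = 0.5976; √ = 0.7730.
h = (67.0/2)·0.7730 = 25.90 m.

25.9 m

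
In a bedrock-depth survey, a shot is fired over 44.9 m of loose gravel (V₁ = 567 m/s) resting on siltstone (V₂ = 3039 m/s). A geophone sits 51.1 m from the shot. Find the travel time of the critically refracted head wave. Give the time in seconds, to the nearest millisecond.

t = x/V₂ + 2h·√(V₂²−V₁²)/(V₁V₂).
√(V₂²−V₁²) = √(3039²−567²) = 2985.6 m/s; delay term = 2·44.9·2985.6/(567·3039) = 0.15560 s.
t = 51.1/3039 + 0.15560 = 0.17241 s.

0.172 s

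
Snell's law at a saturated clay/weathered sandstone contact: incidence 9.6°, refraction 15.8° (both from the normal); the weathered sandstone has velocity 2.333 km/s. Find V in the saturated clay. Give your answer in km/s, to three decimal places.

1.429 km/s

Snell's law: sin 9.6°/V₁ = sin 15.8°/V₂.
V₁ = V₂·sin 9.6°/sin 15.8° = 2.333 × 0.6125 = 1.429 km/s.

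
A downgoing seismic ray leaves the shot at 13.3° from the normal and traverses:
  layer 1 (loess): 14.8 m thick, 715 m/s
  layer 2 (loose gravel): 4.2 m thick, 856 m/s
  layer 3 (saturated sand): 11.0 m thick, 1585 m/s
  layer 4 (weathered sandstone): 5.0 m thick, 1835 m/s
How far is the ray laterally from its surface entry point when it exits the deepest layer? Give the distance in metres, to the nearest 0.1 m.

Apply Snell's law at each interface; in layer i the horizontal offset is hᵢ·tan θᵢ.
Layer 1: θ = 13.30°; offset = 14.8·tan 13.30° = 3.499 m.
Layer 2: sin θ = 856·sin 13.3°/715 = 0.2754, θ = 15.99°; offset = 4.2·tan 15.99° = 1.203 m.
Layer 3: sin θ = 1585·sin 13.3°/715 = 0.5100, θ = 30.66°; offset = 11.0·tan 30.66° = 6.521 m.
Layer 4: sin θ = 1835·sin 13.3°/715 = 0.5904, θ = 36.19°; offset = 5.0·tan 36.19° = 3.658 m.
Σ offsets = 14.881 m.

14.9 m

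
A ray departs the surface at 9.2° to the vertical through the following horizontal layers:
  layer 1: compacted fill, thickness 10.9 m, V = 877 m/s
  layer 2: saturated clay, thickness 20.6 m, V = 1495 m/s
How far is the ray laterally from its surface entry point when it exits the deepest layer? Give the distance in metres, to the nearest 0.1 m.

7.6 m

Ray parameter p = sin 9.2° / 877 m/s = 1.8230e-04 s/m.
Layer 1: θ = 9.20°; offset = 10.9·tan 9.20° = 1.765 m.
Layer 2: sin θ = p·1495 = 0.2725 → θ = 15.82°; offset = 20.6·tan 15.82° = 5.835 m.
Σ offsets = 7.601 m.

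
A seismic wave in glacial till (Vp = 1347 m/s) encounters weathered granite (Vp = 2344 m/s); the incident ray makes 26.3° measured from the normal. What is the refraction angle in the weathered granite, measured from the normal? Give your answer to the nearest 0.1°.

50.4°

sin θ₁/V₁ = sin θ₂/V₂ ⇒ sin θ₂ = 2344·sin 26.3°/1347 = 2344·0.4431/1347 = 0.7710.
θ₂ = arcsin 0.7710 = 50.45° from the normal.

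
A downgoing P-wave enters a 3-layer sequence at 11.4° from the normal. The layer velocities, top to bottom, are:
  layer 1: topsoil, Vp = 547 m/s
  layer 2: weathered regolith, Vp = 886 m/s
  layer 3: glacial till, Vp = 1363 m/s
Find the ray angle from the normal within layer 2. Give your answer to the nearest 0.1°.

Snell's law across each interface conserves sin θ / V, so sin θ_2 = V_2·sin θ₁/V₁.
sin θ_2 = 886 × sin 11.4° / 547 = 0.3202.
θ_2 = arcsin 0.3202 = 18.67°.

18.7°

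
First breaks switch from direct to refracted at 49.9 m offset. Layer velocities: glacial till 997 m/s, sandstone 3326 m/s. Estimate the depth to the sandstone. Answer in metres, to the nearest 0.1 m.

x_cross = 2h·√((V₂+V₁)/(V₂−V₁)) → h = x_cross / (2·√((V₂+V₁)/(V₂−V₁))).
√((V₂+V₁)/(V₂−V₁)) = √((3326+997)/(3326−997)) = 1.3624.
h = 49.9 / (2·1.3624) = 18.31 m.

18.3 m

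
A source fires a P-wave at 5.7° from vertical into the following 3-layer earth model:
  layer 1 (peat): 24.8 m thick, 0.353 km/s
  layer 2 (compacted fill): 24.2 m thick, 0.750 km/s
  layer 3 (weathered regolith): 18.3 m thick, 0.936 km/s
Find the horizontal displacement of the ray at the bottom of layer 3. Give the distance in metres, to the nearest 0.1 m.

12.7 m

Apply Snell's law at each interface; in layer i the horizontal offset is hᵢ·tan θᵢ.
Layer 1: θ = 5.70°; offset = 24.8·tan 5.70° = 2.475 m.
Layer 2: sin θ = 0.750·sin 5.7°/0.353 = 0.2110, θ = 12.18°; offset = 24.2·tan 12.18° = 5.224 m.
Layer 3: sin θ = 0.936·sin 5.7°/0.353 = 0.2634, θ = 15.27°; offset = 18.3·tan 15.27° = 4.996 m.
Summing the layer offsets gives 12.695 m.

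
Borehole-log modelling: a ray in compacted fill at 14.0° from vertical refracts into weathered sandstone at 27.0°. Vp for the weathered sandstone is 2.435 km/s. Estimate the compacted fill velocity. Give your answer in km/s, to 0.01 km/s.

sin 14.0° = 0.2419; sin 27.0° = 0.4540.
V₁ = V₂·(sin θ₁/sin θ₂) = 2.435·(0.2419/0.4540) = 1.30 km/s.

1.30 km/s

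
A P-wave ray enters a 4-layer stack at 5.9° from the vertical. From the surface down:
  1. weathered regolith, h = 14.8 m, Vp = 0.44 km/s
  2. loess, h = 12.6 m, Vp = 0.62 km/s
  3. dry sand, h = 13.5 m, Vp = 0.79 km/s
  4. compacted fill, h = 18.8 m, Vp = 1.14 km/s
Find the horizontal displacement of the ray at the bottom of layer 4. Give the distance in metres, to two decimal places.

Apply Snell's law at each interface; in layer i the horizontal offset is hᵢ·tan θᵢ.
Layer 1: θ = 5.90°; offset = 14.8·tan 5.90° = 1.5294 m.
Layer 2: sin θ = 0.62·sin 5.9°/0.44 = 0.1448, θ = 8.33°; offset = 12.6·tan 8.33° = 1.8445 m.
Layer 3: sin θ = 0.79·sin 5.9°/0.44 = 0.1846, θ = 10.64°; offset = 13.5·tan 10.64° = 2.5351 m.
Layer 4: sin θ = 1.14·sin 5.9°/0.44 = 0.2663, θ = 15.45°; offset = 18.8·tan 15.45° = 5.1945 m.
Total horizontal offset = 11.1036 m.

11.10 m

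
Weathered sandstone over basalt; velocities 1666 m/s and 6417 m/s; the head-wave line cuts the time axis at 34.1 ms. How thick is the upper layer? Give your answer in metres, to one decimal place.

29.4 m

θ_c = arcsin(1666/6417) = 15.05°; cos θ_c = 0.9657.
tᵢ = 2h cos θ_c/V₁ ⇒ h = tᵢ·V₁/(2 cos θ_c) = 0.0341·1666/(2·0.9657) = 29.41 m.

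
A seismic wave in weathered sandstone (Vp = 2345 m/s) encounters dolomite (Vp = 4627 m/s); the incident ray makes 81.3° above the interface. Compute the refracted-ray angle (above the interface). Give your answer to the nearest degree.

Convert to the normal: θ₁ = 90° − 81.3° = 8.7°.
Snell's law: sin θ₂ = (V₂/V₁)·sin θ₁ = (4627/2345)·sin 8.7° = 0.2985.
θ₂ = sin⁻¹(0.2985) = 17.37° (from vertical).
From the interface: 90° − 17.37° = 72.63°.

73°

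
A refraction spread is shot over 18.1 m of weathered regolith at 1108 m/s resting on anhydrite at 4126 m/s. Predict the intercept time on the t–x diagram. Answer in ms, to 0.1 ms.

θ_c = arcsin(V₁/V₂) = arcsin(1108/4126) = 15.58°; cos θ_c = 0.9633.
tᵢ = 2h·cos θ_c / V₁ = 2·18.1·0.9633 / 1108 = 0.03147 s.

31.5 ms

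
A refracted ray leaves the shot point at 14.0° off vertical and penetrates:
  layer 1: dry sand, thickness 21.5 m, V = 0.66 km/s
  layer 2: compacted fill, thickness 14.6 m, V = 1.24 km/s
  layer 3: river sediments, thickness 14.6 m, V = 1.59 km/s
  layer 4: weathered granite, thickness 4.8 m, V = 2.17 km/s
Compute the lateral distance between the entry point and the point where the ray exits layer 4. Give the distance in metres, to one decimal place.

Apply Snell's law at each interface; in layer i the horizontal offset is hᵢ·tan θᵢ.
Layer 1: θ = 14.00°; offset = 21.5·tan 14.00° = 5.361 m.
Layer 2: sin θ = 1.24·sin 14.0°/0.66 = 0.4545, θ = 27.03°; offset = 14.6·tan 27.03° = 7.450 m.
Layer 3: sin θ = 1.59·sin 14.0°/0.66 = 0.5828, θ = 35.65°; offset = 14.6·tan 35.65° = 10.471 m.
Layer 4: sin θ = 2.17·sin 14.0°/0.66 = 0.7954, θ = 52.69°; offset = 4.8·tan 52.69° = 6.300 m.
Summing the layer offsets gives 29.581 m.

29.6 m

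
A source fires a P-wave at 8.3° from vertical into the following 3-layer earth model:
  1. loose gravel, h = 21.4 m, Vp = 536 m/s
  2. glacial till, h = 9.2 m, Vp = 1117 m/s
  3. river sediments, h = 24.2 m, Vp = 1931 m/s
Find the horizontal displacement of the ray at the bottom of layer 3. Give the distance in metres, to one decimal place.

p = sin θ₁/V₁ = sin 8.3°/536 = 2.6932e-04 s/m is conserved through the stack.
Layer 1: θ = 8.30°; offset = 21.4·tan 8.30° = 3.122 m.
Layer 2: sin θ = p·1117 = 0.3008 → θ = 17.51°; offset = 9.2·tan 17.51° = 2.902 m.
Layer 3: sin θ = p·1931 = 0.5201 → θ = 31.34°; offset = 24.2·tan 31.34° = 14.735 m.
Summing the layer offsets gives 20.759 m.

20.8 m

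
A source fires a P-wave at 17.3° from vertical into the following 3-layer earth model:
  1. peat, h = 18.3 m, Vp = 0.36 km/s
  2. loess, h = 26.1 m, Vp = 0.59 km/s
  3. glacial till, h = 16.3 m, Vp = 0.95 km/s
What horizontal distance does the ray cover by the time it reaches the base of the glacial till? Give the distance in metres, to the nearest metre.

p = sin θ₁/V₁ = sin 17.3°/0.36 = 8.2604e-01 s/km is conserved through the stack.
Layer 1: θ = 17.30°; offset = 18.3·tan 17.30° = 5.700 m.
Layer 2: sin θ = p·0.59 = 0.4874 → θ = 29.17°; offset = 26.1·tan 29.17° = 14.567 m.
Layer 3: sin θ = p·0.95 = 0.7847 → θ = 51.70°; offset = 16.3·tan 51.70° = 20.637 m.
Total horizontal offset = 40.904 m.

41 m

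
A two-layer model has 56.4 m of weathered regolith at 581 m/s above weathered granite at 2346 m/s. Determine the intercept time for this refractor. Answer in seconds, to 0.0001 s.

0.1881 s

tᵢ = 2h·√(V₂²−V₁²)/(V₁V₂).
√(V₂²−V₁²) = √(2346²−581²) = 2272.9 m/s.
tᵢ = 2·56.4·2272.9/(581·2346) = 0.18810 s.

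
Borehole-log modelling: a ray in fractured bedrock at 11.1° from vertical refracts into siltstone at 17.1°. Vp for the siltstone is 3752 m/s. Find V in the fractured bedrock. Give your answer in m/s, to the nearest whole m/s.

sin 11.1° = 0.1925; sin 17.1° = 0.2940.
V₁ = V₂·(sin θ₁/sin θ₂) = 3752·(0.1925/0.2940) = 2456.61 m/s.

2457 m/s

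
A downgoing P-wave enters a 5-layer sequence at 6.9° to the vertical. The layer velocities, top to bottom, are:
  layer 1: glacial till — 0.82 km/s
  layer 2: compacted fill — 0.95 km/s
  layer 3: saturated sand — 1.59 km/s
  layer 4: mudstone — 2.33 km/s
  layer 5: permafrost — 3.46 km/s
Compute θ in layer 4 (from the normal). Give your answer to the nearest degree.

Snell's law across each interface conserves sin θ / V, so sin θ_4 = V_4·sin θ₁/V₁.
sin θ_4 = 2.33 × sin 6.9° / 0.82 = 0.3414.
θ_4 = 19.96° from the vertical.

20°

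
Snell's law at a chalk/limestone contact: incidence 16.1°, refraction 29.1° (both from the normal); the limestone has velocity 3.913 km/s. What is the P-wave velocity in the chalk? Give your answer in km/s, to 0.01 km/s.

2.23 km/s

Snell's law: sin 16.1°/V₁ = sin 29.1°/V₂.
V₁ = V₂·sin 16.1°/sin 29.1° = 3.913 × 0.5702 = 2.23 km/s.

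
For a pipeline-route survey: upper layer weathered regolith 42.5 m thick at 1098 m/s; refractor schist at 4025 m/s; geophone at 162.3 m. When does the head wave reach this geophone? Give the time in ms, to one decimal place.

114.8 ms

t = x/V₂ + 2h·√(V₂²−V₁²)/(V₁V₂).
√(V₂²−V₁²) = √(4025²−1098²) = 3872.3 m/s; delay term = 2·42.5·3872.3/(1098·4025) = 0.07448 s.
t = 162.3/4025 + 0.07448 = 0.11480 s.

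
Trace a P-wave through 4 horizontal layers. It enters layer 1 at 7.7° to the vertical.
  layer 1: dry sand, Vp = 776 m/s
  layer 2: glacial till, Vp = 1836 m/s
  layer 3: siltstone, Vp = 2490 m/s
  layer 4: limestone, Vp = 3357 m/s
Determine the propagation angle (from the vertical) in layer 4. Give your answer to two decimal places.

Ray parameter p = sin 7.7° / 776 = 1.7266e-04 s/m.
sin θ_4 = p·V_4 = 1.7266e-04 × 3357 = 0.5796.
θ_4 = 35.42° from the vertical.

35.42°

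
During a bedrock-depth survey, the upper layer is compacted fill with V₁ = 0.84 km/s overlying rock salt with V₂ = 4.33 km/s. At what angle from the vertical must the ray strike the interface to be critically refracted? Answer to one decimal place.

11.2°

Critical incidence: sin θ_c = V₁/V₂ = 0.84/4.33 = 0.1940.
θ_c = arcsin 0.1940 = 11.19°.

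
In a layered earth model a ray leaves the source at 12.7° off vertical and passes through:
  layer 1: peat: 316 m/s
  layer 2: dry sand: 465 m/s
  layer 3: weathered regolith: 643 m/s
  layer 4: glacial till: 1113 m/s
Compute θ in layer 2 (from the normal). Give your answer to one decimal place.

Ray parameter p = sin 12.7° / 316 = 6.9572e-04 s/m.
sin θ_2 = p·V_2 = 6.9572e-04 × 465 = 0.3235.
θ_2 = 18.88° from the vertical.

18.9°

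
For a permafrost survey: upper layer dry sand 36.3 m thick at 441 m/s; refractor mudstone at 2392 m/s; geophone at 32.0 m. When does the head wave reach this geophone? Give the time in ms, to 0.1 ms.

175.2 ms

t = x/V₂ + 2h·√(V₂²−V₁²)/(V₁V₂).
√(V₂²−V₁²) = √(2392²−441²) = 2351.0 m/s; delay term = 2·36.3·2351.0/(441·2392) = 0.16180 s.
t = 32.0/2392 + 0.16180 = 0.17518 s.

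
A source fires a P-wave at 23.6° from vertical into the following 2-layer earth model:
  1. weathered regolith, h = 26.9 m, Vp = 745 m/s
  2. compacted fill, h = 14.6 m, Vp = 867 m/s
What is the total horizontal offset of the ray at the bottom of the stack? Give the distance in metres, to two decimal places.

Ray parameter p = sin 23.6° / 745 m/s = 5.3738e-04 s/m.
Layer 1: θ = 23.60°; offset = 26.9·tan 23.60° = 11.7523 m.
Layer 2: sin θ = p·867 = 0.4659 → θ = 27.77°; offset = 14.6·tan 27.77° = 7.6876 m.
Σ offsets = 19.4400 m.

19.44 m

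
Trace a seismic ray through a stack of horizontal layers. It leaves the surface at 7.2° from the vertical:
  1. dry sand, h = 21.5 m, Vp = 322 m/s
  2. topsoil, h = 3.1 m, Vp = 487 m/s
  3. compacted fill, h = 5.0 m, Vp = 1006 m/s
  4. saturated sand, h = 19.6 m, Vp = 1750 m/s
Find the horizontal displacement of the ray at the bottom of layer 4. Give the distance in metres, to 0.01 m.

p = sin θ₁/V₁ = sin 7.2°/322 = 3.8923e-04 s/m is conserved through the stack.
Layer 1: θ = 7.20°; offset = 21.5·tan 7.20° = 2.7161 m.
Layer 2: sin θ = p·487 = 0.1896 → θ = 10.93°; offset = 3.1·tan 10.93° = 0.5985 m.
Layer 3: sin θ = p·1006 = 0.3916 → θ = 23.05°; offset = 5.0·tan 23.05° = 2.1277 m.
Layer 4: sin θ = p·1750 = 0.6812 → θ = 42.93°; offset = 19.6·tan 42.93° = 18.2353 m.
Summing the layer offsets gives 23.6776 m.

23.68 m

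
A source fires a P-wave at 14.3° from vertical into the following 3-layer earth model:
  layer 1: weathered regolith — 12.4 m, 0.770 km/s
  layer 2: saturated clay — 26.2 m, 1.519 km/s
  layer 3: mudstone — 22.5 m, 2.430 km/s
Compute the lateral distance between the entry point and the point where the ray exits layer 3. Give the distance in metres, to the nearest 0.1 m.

45.8 m

Ray parameter p = sin 14.3° / 0.770 km/s = 3.2078e-01 s/km.
Layer 1: θ = 14.30°; offset = 12.4·tan 14.30° = 3.161 m.
Layer 2: sin θ = p·1.519 = 0.4873 → θ = 29.16°; offset = 26.2·tan 29.16° = 14.619 m.
Layer 3: sin θ = p·2.430 = 0.7795 → θ = 51.21°; offset = 22.5·tan 51.21° = 27.998 m.
Total horizontal offset = 45.778 m.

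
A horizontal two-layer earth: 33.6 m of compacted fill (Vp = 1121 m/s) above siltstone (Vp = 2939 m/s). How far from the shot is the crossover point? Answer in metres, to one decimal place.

100.4 m

x_cross = 2h·√((V₂+V₁)/(V₂−V₁)).
(V₂+V₁)/(V₂−V₁) = (2939+1121)/(2939−1121) = 2.2332; √ = 1.4944.
x_cross = 2·33.6·1.4944 = 100.42 m.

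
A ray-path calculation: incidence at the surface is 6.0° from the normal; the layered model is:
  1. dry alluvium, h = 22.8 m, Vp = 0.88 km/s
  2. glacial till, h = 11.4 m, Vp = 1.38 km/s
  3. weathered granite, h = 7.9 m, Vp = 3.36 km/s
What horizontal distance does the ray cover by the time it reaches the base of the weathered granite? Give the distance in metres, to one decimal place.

7.7 m

p = sin θ₁/V₁ = sin 6.0°/0.88 = 1.1878e-01 s/km is conserved through the stack.
Layer 1: θ = 6.00°; offset = 22.8·tan 6.00° = 2.396 m.
Layer 2: sin θ = p·1.38 = 0.1639 → θ = 9.43°; offset = 11.4·tan 9.43° = 1.894 m.
Layer 3: sin θ = p·3.36 = 0.3991 → θ = 23.52°; offset = 7.9·tan 23.52° = 3.439 m.
Summing the layer offsets gives 7.729 m.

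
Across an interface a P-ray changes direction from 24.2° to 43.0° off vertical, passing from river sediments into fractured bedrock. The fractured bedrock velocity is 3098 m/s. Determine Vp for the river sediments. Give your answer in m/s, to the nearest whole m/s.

1862 m/s

Snell's law: sin 24.2°/V₁ = sin 43.0°/V₂.
V₁ = V₂·sin 24.2°/sin 43.0° = 3098 × 0.6011 = 1862.09 m/s.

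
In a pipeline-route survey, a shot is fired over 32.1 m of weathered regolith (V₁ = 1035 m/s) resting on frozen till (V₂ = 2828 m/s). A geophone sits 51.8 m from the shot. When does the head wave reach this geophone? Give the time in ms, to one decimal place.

θ_c = arcsin(V₁/V₂) = arcsin(1035/2828) = 21.47°, cos θ_c = 0.9306.
Intercept time tᵢ = 2h cos θ_c / V₁ = 2·32.1·0.9306/1035 = 0.05773 s.
t = x/V₂ + tᵢ = 51.8/2828 + 0.05773 = 0.07604 s.

76.0 ms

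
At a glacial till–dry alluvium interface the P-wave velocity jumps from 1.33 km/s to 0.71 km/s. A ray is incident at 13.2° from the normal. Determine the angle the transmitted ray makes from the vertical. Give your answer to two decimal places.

7.00°

Snell's law: sin θ₂ = (V₂/V₁)·sin θ₁ = (0.71/1.33)·sin 13.2° = 0.1219.
θ₂ = sin⁻¹(0.1219) = 7.00° (from vertical).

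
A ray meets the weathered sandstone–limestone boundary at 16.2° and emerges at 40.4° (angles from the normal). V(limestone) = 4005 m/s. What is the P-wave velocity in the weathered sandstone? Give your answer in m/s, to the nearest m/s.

Snell's law: sin 16.2°/V₁ = sin 40.4°/V₂.
V₁ = V₂·sin 16.2°/sin 40.4° = 4005 × 0.4305 = 1724.00 m/s.

1724 m/s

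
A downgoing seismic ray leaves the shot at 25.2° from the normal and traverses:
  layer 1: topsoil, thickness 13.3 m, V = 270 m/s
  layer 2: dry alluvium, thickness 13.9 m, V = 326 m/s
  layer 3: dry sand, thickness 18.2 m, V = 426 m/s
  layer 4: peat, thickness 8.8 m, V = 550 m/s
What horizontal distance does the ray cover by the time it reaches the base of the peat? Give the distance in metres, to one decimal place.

46.4 m

Apply Snell's law at each interface; in layer i the horizontal offset is hᵢ·tan θᵢ.
Layer 1: θ = 25.20°; offset = 13.3·tan 25.20° = 6.259 m.
Layer 2: sin θ = 326·sin 25.2°/270 = 0.5141, θ = 30.94°; offset = 13.9·tan 30.94° = 8.331 m.
Layer 3: sin θ = 426·sin 25.2°/270 = 0.6718, θ = 42.20°; offset = 18.2·tan 42.20° = 16.506 m.
Layer 4: sin θ = 550·sin 25.2°/270 = 0.8673, θ = 60.15°; offset = 8.8·tan 60.15° = 15.334 m.
Σ offsets = 46.430 m.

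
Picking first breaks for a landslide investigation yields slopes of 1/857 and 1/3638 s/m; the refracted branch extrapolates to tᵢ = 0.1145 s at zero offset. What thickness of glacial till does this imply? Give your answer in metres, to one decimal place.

h = tᵢ·V₁·V₂ / (2·√(V₂²−V₁²)).
√(V₂²−V₁²) = √(3638² − 857²) = 3535.6 m/s.
h = 0.1145 s × 857 × 3638 / (2 × 3535.6) = 50.48 m.

50.5 m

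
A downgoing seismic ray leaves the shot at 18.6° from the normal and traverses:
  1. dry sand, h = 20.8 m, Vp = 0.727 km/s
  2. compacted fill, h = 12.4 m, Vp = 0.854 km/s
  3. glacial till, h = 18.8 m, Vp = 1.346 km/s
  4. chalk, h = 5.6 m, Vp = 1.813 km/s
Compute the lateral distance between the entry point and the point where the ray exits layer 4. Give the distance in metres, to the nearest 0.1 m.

Apply Snell's law at each interface; in layer i the horizontal offset is hᵢ·tan θᵢ.
Layer 1: θ = 18.60°; offset = 20.8·tan 18.60° = 7.000 m.
Layer 2: sin θ = 0.854·sin 18.6°/0.727 = 0.3747, θ = 22.00°; offset = 12.4·tan 22.00° = 5.011 m.
Layer 3: sin θ = 1.346·sin 18.6°/0.727 = 0.5905, θ = 36.20°; offset = 18.8·tan 36.20° = 13.757 m.
Layer 4: sin θ = 1.813·sin 18.6°/0.727 = 0.7954, θ = 52.70°; offset = 5.6·tan 52.70° = 7.350 m.
Σ offsets = 33.118 m.

33.1 m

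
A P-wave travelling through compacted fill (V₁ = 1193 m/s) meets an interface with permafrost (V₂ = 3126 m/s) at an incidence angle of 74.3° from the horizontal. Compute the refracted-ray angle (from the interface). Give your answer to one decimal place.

44.8°

Angle from the normal: 90° − 74.3° = 15.7°.
Snell's law: sin θ₂ = (V₂/V₁)·sin θ₁ = (3126/1193)·sin 15.7° = 0.7091.
θ₂ = sin⁻¹(0.7091) = 45.16° (from vertical).
From the interface: 90° − 45.16° = 44.84°.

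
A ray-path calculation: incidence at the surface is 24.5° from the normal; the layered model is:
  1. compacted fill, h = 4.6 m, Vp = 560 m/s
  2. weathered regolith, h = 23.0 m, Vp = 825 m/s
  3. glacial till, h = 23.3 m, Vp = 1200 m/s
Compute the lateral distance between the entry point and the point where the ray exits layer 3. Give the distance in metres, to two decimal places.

Apply Snell's law at each interface; in layer i the horizontal offset is hᵢ·tan θᵢ.
Layer 1: θ = 24.50°; offset = 4.6·tan 24.50° = 2.0963 m.
Layer 2: sin θ = 825·sin 24.5°/560 = 0.6109, θ = 37.66°; offset = 23.0·tan 37.66° = 17.7488 m.
Layer 3: sin θ = 1200·sin 24.5°/560 = 0.8886, θ = 62.70°; offset = 23.3·tan 62.70° = 45.1456 m.
Total horizontal offset = 64.9908 m.

64.99 m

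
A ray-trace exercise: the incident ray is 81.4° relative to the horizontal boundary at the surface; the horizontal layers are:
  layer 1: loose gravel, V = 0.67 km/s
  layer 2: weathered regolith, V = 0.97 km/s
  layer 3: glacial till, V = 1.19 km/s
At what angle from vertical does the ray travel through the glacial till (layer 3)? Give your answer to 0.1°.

15.4°

From the normal: θ₁ = 90° − 81.4° = 8.6°.
Snell's law across each interface conserves sin θ / V, so sin θ_3 = V_3·sin θ₁/V₁.
sin θ_3 = 1.19 × sin 8.6° / 0.67 = 0.2656.
θ_3 = arcsin 0.2656 = 15.40°.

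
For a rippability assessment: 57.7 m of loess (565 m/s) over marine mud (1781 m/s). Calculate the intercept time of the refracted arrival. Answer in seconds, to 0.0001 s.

0.1937 s

tᵢ = 2h·√(V₂²−V₁²)/(V₁V₂).
√(V₂²−V₁²) = √(1781²−565²) = 1689.0 m/s.
tᵢ = 2·57.7·1689.0/(565·1781) = 0.19370 s.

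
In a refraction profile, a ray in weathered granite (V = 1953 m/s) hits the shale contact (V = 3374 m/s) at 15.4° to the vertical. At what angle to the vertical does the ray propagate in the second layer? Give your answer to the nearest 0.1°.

Snell's law: sin θ₂ = (V₂/V₁)·sin θ₁ = (3374/1953)·sin 15.4° = 0.4588.
θ₂ = sin⁻¹(0.4588) = 27.31° (from vertical).

27.3°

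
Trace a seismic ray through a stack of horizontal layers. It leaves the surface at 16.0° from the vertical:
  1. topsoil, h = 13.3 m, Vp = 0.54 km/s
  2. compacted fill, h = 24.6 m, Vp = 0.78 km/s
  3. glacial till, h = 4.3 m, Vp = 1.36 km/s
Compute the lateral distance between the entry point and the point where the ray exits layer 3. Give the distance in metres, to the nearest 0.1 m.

18.6 m

Apply Snell's law at each interface; in layer i the horizontal offset is hᵢ·tan θᵢ.
Layer 1: θ = 16.00°; offset = 13.3·tan 16.00° = 3.814 m.
Layer 2: sin θ = 0.78·sin 16.0°/0.54 = 0.3981, θ = 23.46°; offset = 24.6·tan 23.46° = 10.677 m.
Layer 3: sin θ = 1.36·sin 16.0°/0.54 = 0.6942, θ = 43.96°; offset = 4.3·tan 43.96° = 4.147 m.
Σ offsets = 18.638 m.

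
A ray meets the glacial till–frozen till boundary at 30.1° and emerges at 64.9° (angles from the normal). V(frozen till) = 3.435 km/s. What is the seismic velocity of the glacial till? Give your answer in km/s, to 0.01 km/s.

Snell's law: sin 30.1°/V₁ = sin 64.9°/V₂.
V₁ = V₂·sin 30.1°/sin 64.9° = 3.435 × 0.5538 = 1.90 km/s.

1.90 km/s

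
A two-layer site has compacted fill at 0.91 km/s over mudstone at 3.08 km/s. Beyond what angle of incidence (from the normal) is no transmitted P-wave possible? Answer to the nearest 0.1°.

At critical incidence the refracted ray runs along the interface (θ₂ = 90°), so sin θ_c = V₁/V₂.
θ_c = arcsin(0.91/3.08) = arcsin 0.2955 = 17.18°.

17.2°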